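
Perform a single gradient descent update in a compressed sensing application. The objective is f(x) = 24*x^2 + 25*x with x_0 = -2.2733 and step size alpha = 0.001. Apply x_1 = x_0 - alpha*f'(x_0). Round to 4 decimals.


We compute the gradient at x_0 and apply the update.
f'(x) = 48*x + 25
f'(-2.2733) = 48*-2.2733 + 25 = -84.1184
x_1 = -2.2733 - 0.001*-84.1184 = -2.1892


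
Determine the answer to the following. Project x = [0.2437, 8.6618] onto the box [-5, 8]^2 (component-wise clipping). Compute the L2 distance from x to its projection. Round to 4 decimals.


Project each component onto [-5, 8].
clip(0.2437) = 0.2437, clip(8.6618) = 8.0
Projection = [0.2437, 8.0]
Squared diffs: [0.0, 0.438]
Distance = sqrt(0.438) = 0.6618


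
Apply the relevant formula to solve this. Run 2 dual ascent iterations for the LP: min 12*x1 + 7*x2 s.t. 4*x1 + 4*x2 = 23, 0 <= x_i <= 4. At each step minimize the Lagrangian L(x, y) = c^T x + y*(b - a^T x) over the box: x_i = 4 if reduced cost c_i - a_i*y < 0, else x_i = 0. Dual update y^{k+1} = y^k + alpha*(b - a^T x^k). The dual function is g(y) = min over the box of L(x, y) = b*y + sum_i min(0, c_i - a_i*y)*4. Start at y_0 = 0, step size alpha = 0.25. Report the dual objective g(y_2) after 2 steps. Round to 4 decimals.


Dual ascent for LP: min 12*x1 + 7*x2, 4*x1 + 4*x2 = 23, 0 <= x_i <= 4
Step 1: y^k = 0.0, reduced costs: (12.0, 7.0)
  x^k = (0.0, 0.0), subgradient = b - a^T x = 23.0
  y^{k+1} = 0.0 + 0.25*23.0 = 5.75
Step 2: y^k = 5.75, reduced costs: (-11.0, -16.0)
  x^k = (4.0, 4.0), subgradient = b - a^T x = -9.0
  y^{k+1} = 5.75 + 0.25*-9.0 = 3.5
Dual objective at y_2 = 3.5: reduced costs (-2.0, -7.0), box minimizer x = (4.0, 4.0)
g(y_2) = b*y + (c1 - a1*y)*x1 + (c2 - a2*y)*x2 = 23*3.5 + (-2.0)*4.0 + (-7.0)*4.0 = 80.5 - 8.0 - 28.0 = 44.5


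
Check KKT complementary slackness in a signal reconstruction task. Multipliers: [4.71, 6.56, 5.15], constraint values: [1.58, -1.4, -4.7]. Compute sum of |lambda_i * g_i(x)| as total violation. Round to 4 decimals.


KKT complementary slackness check:
lambda_1 * g_1 = 4.71 * 1.58 = 7.4418
lambda_2 * g_2 = 6.56 * -1.4 = -9.184
lambda_3 * g_3 = 5.15 * -4.7 = -24.205
Total violation = 7.4418 + 9.184 + 24.205 = 40.8308


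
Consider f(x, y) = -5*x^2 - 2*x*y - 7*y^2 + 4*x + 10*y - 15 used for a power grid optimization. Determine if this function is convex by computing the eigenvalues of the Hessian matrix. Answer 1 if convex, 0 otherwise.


The Hessian of f(x,y) = -5*x^2 - 2*x*y - 7*y^2 + 4*x + 10*y - 15 is:
H = [[-10, -2], [-2, -14]]
Trace = -10 - 14 = -24
Determinant = -10*-14 - (-2)^2 = 136
Discriminant = (-24)^2 - 4*136 = 32.0
Eigenvalues: lambda_1 = -14.8284, lambda_2 = -9.1716
The function is not convex.

0


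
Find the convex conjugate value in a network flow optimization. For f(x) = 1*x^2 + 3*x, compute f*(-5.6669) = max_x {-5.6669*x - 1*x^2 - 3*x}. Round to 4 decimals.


f*(y) = sup_x {y*x - a*x^2 - b*x} = sup_x {(y-b)*x - a*x^2}
FOC: (y - b) - 2a*x = 0 => x* = (y - b)/(2a)
x* = (-5.6669 - 3)/(2*1) = -4.3335
f*(-5.6669) = (y-b)^2/(4a) = (-5.6669 - 3)^2/(4*1)
= 75.1152/4 = 18.7788


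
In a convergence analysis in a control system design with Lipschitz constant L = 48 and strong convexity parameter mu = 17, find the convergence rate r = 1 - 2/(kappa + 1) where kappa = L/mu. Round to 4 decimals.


Step 1: Compute the condition number.
kappa = L/mu = 48/17 = 2.8235
Step 2: Compute the convergence rate.
r = 1 - 2/(kappa + 1) = 1 - 2*mu/(L + mu) = (L - mu)/(L + mu) = 31/65 = 0.4769


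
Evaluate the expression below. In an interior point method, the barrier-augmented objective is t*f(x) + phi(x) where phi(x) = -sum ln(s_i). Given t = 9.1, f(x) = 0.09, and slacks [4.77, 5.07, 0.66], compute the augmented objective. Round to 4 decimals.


Step 1: Compute log-barrier.
ln values: [1.5623, 1.6233, -0.4155]
phi = -(1.5623 + 1.6233 - 0.4155) = -2.7702
Step 2: Compute augmented objective.
t*f(x) = 9.1*0.09 = 0.819
Total = 0.819 - 2.7702 = -1.9512


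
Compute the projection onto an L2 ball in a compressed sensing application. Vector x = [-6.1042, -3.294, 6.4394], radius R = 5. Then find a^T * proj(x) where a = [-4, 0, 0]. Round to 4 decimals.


Step 1: Compute ||x|| (intermediates to 6 decimals).
||x|| = sqrt((-6.1042)^2 + (-3.294)^2 + 6.4394^2) = 9.464543
Step 2: Project.
Since ||x|| > R, scale = R/||x|| = 5/9.464543 = 0.528288, proj(x) = scale * x
proj(x) = [-3.224776, -1.740181, 3.401858]
Step 3: Dot product.
a^T * proj(x) = -4*(-3.224776) + 0*(-1.740181) + 0*3.401858 = 12.8991


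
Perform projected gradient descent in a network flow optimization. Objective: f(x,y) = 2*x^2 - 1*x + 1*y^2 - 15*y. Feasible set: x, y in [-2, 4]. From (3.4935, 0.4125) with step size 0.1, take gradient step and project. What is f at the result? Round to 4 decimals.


Step 1: Compute gradient at (3.4935, 0.4125).
grad_x = 2*2*3.4935 - 1 = 12.974
grad_y = 2*1*0.4125 - 15 = -14.175
Step 2: Gradient step.
x_raw = 3.4935 - 0.1*12.974 = 2.1961
y_raw = 0.4125 - 0.1*-14.175 = 1.83
Step 3: Project onto [-2, 4].
x_proj = clip(2.1961) = 2.1961
y_proj = clip(1.83) = 1.83
Step 4: Evaluate f.
f(2.1961, 1.83) = -16.6515


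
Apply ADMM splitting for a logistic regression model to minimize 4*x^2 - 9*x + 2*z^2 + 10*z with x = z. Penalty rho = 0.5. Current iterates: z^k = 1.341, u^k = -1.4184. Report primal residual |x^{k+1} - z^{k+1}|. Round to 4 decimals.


ADMM iteration with rho = 0.5, z^k = 1.341, u^k = -1.4184
Step 1: x-update.
Minimize 4*x^2 - 9*x + (0.5/2)*(x - 1.341 - 1.4184)^2
FOC: (2*4 + 0.5)*x = 9 + 0.5*(1.341 + 1.4184)
x^{k+1} = 1.2211
Step 2: z-update.
Minimize 2*z^2 + 10*z + (0.5/2)*(1.2211 - z - 1.4184)^2
FOC: (2*2 + 0.5)*z = -10 + 0.5*(1.2211 - 1.4184)
z^{k+1} = -2.2441
Step 3: u-update.
u^{k+1} = -1.4184 + 1.2211 + 2.2441 = 2.0469
Step 4: Primal residual = |1.2211 + 2.2441| = 3.4653


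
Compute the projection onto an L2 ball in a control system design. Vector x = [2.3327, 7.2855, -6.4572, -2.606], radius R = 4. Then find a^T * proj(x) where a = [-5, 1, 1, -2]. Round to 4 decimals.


Step 1: Compute ||x|| (intermediates to 6 decimals).
||x|| = sqrt(2.3327^2 + 7.2855^2 + (-6.4572)^2 + (-2.606)^2) = 10.344403
Step 2: Project.
Since ||x|| > R, scale = R/||x|| = 4/10.344403 = 0.386683, proj(x) = scale * x
proj(x) = [0.902015, 2.817179, -2.496889, -1.007696]
Step 3: Dot product.
a^T * proj(x) = -5*0.902015 + 1*2.817179 + 1*(-2.496889) - 2*(-1.007696) = -2.1744


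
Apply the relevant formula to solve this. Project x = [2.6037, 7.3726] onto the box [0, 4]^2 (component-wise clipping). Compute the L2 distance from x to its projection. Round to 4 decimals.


Project each component onto [0, 4].
clip(2.6037) = 2.6037, clip(7.3726) = 4.0
Projection = [2.6037, 4.0]
Squared diffs: [0.0, 11.3744]
Distance = sqrt(11.3744) = 3.3726


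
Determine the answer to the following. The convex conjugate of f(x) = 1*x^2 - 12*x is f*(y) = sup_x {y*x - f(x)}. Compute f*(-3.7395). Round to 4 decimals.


f*(y) = sup_x {y*x - a*x^2 - b*x} = sup_x {(y-b)*x - a*x^2}
FOC: (y - b) - 2a*x = 0 => x* = (y - b)/(2a)
x* = (-3.7395 + 12)/(2*1) = 4.1303
f*(-3.7395) = (y-b)^2/(4a) = (-3.7395 + 12)^2/(4*1)
= 68.2359/4 = 17.059


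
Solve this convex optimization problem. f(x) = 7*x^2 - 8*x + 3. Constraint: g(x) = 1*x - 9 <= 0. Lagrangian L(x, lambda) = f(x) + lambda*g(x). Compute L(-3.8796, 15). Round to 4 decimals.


Step 1: Evaluate f(x).
f(-3.8796) = 7*(-3.8796)^2 - 8*(-3.8796) + 3 = 139.3959
Step 2: Evaluate g(x).
g(-3.8796) = 1*-3.8796 - 9 = -12.8796
Step 3: Compute Lagrangian.
L = 139.3959 + 15*-12.8796 = -53.7981


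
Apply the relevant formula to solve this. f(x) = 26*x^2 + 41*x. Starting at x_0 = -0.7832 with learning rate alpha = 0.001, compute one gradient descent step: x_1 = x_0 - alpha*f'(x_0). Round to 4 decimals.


We compute the gradient at x_0 and apply the update.
f'(x) = 52*x + 41
f'(-0.7832) = 52*-0.7832 + 41 = 0.2736
x_1 = -0.7832 - 0.001*0.2736 = -0.7835


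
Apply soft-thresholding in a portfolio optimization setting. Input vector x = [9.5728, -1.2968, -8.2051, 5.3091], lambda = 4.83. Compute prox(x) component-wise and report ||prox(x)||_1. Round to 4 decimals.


Soft-thresholding with lambda = 4.83:
prox(9.5728) = sign(9.5728)*max(|9.5728| - 4.83, 0) = 4.7428
prox(-1.2968) = sign(-1.2968)*max(|-1.2968| - 4.83, 0) = 0.0
prox(-8.2051) = sign(-8.2051)*max(|-8.2051| - 4.83, 0) = -3.3751
prox(5.3091) = sign(5.3091)*max(|5.3091| - 4.83, 0) = 0.4791
prox(x) = [4.7428, 0.0, -3.3751, 0.4791]
||prox(x)||_1 = 4.7428 + 0.0 + 3.3751 + 0.4791 = 8.597


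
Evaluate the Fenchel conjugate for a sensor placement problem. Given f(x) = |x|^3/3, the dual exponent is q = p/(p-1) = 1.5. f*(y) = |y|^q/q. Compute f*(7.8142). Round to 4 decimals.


The conjugate exponent q satisfies 1/p + 1/q = 1.
p = 3, so q = 3/(3 - 1) = 1.5
|y|^q = 7.8142^1.5 = 21.8437
f*(7.8142) = 21.8437 / 1.5 = 14.5625


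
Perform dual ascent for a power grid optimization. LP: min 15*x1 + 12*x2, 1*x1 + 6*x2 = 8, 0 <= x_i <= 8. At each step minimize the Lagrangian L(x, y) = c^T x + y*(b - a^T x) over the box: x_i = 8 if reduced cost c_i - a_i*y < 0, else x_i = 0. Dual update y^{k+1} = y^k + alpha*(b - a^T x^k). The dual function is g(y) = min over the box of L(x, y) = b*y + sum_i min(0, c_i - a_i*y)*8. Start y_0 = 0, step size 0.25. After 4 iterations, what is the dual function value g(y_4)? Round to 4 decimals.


Dual ascent for LP: min 15*x1 + 12*x2, 1*x1 + 6*x2 = 8, 0 <= x_i <= 8
Step 1: y^k = 0.0, reduced costs: (15.0, 12.0)
  x^k = (0.0, 0.0), subgradient = b - a^T x = 8.0
  y^{k+1} = 0.0 + 0.25*8.0 = 2.0
Step 2: y^k = 2.0, reduced costs: (13.0, 0.0)
  x^k = (0.0, 0.0), subgradient = b - a^T x = 8.0
  y^{k+1} = 2.0 + 0.25*8.0 = 4.0
Step 3: y^k = 4.0, reduced costs: (11.0, -12.0)
  x^k = (0.0, 8.0), subgradient = b - a^T x = -40.0
  y^{k+1} = 4.0 + 0.25*-40.0 = -6.0
Step 4: y^k = -6.0, reduced costs: (21.0, 48.0)
  x^k = (0.0, 0.0), subgradient = b - a^T x = 8.0
  y^{k+1} = -6.0 + 0.25*8.0 = -4.0
Dual objective at y_4 = -4.0: reduced costs (19.0, 36.0), box minimizer x = (0.0, 0.0)
g(y_4) = b*y + (c1 - a1*y)*x1 + (c2 - a2*y)*x2 = 8*(-4.0) + 19.0*0.0 + 36.0*0.0 = -32.0 + 0.0 + 0.0 = -32.0


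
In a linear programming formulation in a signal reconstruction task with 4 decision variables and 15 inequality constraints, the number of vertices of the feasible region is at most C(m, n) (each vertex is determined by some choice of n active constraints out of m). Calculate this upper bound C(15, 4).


Each vertex corresponds to some choice of n active constraints out of m, so the number of vertices is at most C(m, n) = m! / (n!(m-n)!).
m = 15, n = 4
Numerator: 15 * 14 * 13 * 12
Denominator: 4! = 24
C(15, 4) = 1365


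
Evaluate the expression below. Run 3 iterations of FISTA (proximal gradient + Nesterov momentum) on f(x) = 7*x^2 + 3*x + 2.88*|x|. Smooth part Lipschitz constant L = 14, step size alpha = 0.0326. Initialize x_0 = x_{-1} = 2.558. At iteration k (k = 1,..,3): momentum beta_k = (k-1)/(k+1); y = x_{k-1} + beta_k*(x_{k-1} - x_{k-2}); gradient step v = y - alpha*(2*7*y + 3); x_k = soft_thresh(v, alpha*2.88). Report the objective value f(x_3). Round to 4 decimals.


FISTA on f(x) = 7*x^2 + 3*x + 2.88*|x|
L = 14, alpha = 0.0326
Iteration 1: beta = 0.0, y = 2.558 + 0.0*(2.558 - 2.558) = 2.558
  grad(y) = 38.812, v = y - alpha*grad = 1.2927
  prox(v) = soft_thresh(1.2927, 0.0939) = 1.1988
Iteration 2: beta = 0.3333, y = 1.1988 + 0.3333*(1.1988 - 2.558) = 0.7458
  grad(y) = 13.441, v = y - alpha*grad = 0.3076
  prox(v) = soft_thresh(0.3076, 0.0939) = 0.2137
Iteration 3: beta = 0.5, y = 0.2137 + 0.5*(0.2137 - 1.1988) = -0.2788
  grad(y) = -0.9037, v = y - alpha*grad = -0.2494
  prox(v) = soft_thresh(-0.2494, 0.0939) = -0.1555
f(x_3) = 7*(-0.1555)^2 + 3*(-0.1555) + 2.88*|-0.1555| = 0.1506


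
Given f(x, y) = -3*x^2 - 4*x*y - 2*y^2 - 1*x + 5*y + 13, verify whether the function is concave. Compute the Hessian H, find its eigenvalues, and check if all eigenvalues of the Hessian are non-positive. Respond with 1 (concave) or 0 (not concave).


The Hessian of f(x,y) = -3*x^2 - 4*x*y - 2*y^2 - 1*x + 5*y + 13 is:
H = [[-6, -4], [-4, -4]]
Trace = -6 - 4 = -10
Determinant = -6*-4 - (-4)^2 = 8
Discriminant = (-10)^2 - 4*8 = 68.0
Eigenvalues: lambda_1 = -9.1231, lambda_2 = -0.8769
The function is concave.

1


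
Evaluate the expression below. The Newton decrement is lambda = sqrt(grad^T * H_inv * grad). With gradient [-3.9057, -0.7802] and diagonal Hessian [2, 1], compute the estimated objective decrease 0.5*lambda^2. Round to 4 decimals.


Step 1: H is diagonal, so H^(-1) * g = [-1.9529, -0.7802].
Step 2: g^T H^(-1) g = sum_i g_i^2 / H_ii
  = (-3.9057)^2/2 + (-0.7802)^2/1
  = 7.6272 + 0.6087 = 8.236
Step 3: Objective decrease = 0.5 * g^T H^(-1) g = 4.118


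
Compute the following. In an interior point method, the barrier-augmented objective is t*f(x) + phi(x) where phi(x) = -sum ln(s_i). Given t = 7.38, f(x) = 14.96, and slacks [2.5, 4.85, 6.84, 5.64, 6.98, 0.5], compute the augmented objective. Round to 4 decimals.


Step 1: Compute log-barrier.
ln values: [0.9163, 1.579, 1.9228, 1.7299, 1.943, -0.6931]
phi = -(0.9163 + 1.579 + 1.9228 + 1.7299 + 1.943 - 0.6931) = -7.3978
Step 2: Compute augmented objective.
t*f(x) = 7.38*14.96 = 110.4048
Total = 110.4048 - 7.3978 = 103.007


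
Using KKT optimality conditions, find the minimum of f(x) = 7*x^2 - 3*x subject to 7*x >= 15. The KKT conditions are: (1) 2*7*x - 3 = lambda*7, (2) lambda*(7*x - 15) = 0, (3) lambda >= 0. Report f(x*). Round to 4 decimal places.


Step 1: Try lambda = 0 (constraint inactive).
x_unc = 3/(2*7) = 0.2143
Check: 7*0.2143 = 1.5001 < 15 -- violated!
Step 2: Constraint must be active: 7*x = 15
x* = 15/7 = 2.1429 (rounded; the exact value 15/7 is used below)
lambda = (2*7*(15/7) - 3)/7 = 3.8571
Step 3: Compute optimal value.
f(x*) = 7*(15/7)^2 - 3*(15/7) = 25.7143


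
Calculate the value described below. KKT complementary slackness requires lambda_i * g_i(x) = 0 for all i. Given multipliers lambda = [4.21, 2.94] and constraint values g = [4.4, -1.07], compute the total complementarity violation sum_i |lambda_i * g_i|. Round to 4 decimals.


KKT complementary slackness check:
lambda_1 * g_1 = 4.21 * 4.4 = 18.524
lambda_2 * g_2 = 2.94 * -1.07 = -3.1458
Total violation = 18.524 + 3.1458 = 21.6698


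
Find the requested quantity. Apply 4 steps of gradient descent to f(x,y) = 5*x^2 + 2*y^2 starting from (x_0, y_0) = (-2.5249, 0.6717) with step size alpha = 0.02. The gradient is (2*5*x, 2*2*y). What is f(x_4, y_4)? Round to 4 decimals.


Gradient descent on f(x,y) = 5*x^2 + 2*y^2.
Starting point: (-2.5249, 0.6717), alpha = 0.02
Step 1: grad_x = 2*5*-2.5249 = -25.249, grad_y = 2*2*0.6717 = 2.6868
  x_1 = -2.5249 - 0.02*-25.249 = -2.0199
  y_1 = 0.6717 - 0.02*2.6868 = 0.618
Step 2: grad_x = 2*5*-2.0199 = -20.1992, grad_y = 2*2*0.618 = 2.4719
  x_2 = -2.0199 - 0.02*-20.1992 = -1.6159
  y_2 = 0.618 - 0.02*2.4719 = 0.5685
Step 3: grad_x = 2*5*-1.6159 = -16.1594, grad_y = 2*2*0.5685 = 2.2741
  x_3 = -1.6159 - 0.02*-16.1594 = -1.2927
  y_3 = 0.5685 - 0.02*2.2741 = 0.523
Step 4: grad_x = 2*5*-1.2927 = -12.9275, grad_y = 2*2*0.523 = 2.0922
  x_4 = -1.2927 - 0.02*-12.9275 = -1.0342
  y_4 = 0.523 - 0.02*2.0922 = 0.4812
f(-1.0342, 0.4812) = 5*(-1.0342)^2 + 2*0.4812^2 = 5.8109


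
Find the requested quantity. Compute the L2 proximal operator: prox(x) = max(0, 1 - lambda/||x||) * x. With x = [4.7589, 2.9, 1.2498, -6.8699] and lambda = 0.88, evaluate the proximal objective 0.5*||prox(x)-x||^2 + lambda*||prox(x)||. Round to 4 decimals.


Step 1: Compute ||x||.
||x|| = 8.9339
Step 2: Compute scaling factor.
scale = max(0, 1 - 0.88/8.9339) = 0.9015
Step 3: prox(x) = [4.2901, 2.6143, 1.1267, -6.1932]
||prox(x)|| = 8.0539
Step 4: Proximal objective.
0.5*||prox-x||^2 = 0.3872
lambda*||prox|| = 7.0874
Total = 7.4746


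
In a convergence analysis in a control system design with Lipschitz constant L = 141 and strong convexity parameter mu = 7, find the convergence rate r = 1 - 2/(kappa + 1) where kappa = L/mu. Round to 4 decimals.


Step 1: Compute the condition number.
kappa = L/mu = 141/7 = 20.1429
Step 2: Compute the convergence rate.
r = 1 - 2/(kappa + 1) = 1 - 2*mu/(L + mu) = (L - mu)/(L + mu) = 134/148 = 0.9054


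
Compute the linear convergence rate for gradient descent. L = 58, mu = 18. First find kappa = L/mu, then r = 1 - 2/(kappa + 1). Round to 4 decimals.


Step 1: Compute the condition number.
kappa = L/mu = 58/18 = 3.2222
Step 2: Compute the convergence rate.
r = 1 - 2/(kappa + 1) = 1 - 2*mu/(L + mu) = (L - mu)/(L + mu) = 40/76 = 0.5263


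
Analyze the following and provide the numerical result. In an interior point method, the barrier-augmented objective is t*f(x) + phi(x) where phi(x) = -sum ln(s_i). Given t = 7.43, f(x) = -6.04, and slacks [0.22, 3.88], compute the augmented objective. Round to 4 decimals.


Step 1: Compute log-barrier.
ln values: [-1.5141, 1.3558]
phi = -(-1.5141 + 1.3558) = 0.1583
Step 2: Compute augmented objective.
t*f(x) = 7.43*-6.04 = -44.8772
Total = -44.8772 + 0.1583 = -44.7189


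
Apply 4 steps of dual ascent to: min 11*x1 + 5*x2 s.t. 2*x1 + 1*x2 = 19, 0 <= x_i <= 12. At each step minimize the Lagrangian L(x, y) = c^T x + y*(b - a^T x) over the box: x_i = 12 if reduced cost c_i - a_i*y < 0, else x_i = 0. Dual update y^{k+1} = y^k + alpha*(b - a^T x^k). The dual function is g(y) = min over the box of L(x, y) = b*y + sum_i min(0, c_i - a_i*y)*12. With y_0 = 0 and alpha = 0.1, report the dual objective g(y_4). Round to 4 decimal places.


Dual ascent for LP: min 11*x1 + 5*x2, 2*x1 + 1*x2 = 19, 0 <= x_i <= 12
Step 1: y^k = 0.0, reduced costs: (11.0, 5.0)
  x^k = (0.0, 0.0), subgradient = b - a^T x = 19.0
  y^{k+1} = 0.0 + 0.1*19.0 = 1.9
Step 2: y^k = 1.9, reduced costs: (7.2, 3.1)
  x^k = (0.0, 0.0), subgradient = b - a^T x = 19.0
  y^{k+1} = 1.9 + 0.1*19.0 = 3.8
Step 3: y^k = 3.8, reduced costs: (3.4, 1.2)
  x^k = (0.0, 0.0), subgradient = b - a^T x = 19.0
  y^{k+1} = 3.8 + 0.1*19.0 = 5.7
Step 4: y^k = 5.7, reduced costs: (-0.4, -0.7)
  x^k = (12.0, 12.0), subgradient = b - a^T x = -17.0
  y^{k+1} = 5.7 + 0.1*-17.0 = 4.0
Dual objective at y_4 = 4.0: reduced costs (3.0, 1.0), box minimizer x = (0.0, 0.0)
g(y_4) = b*y + (c1 - a1*y)*x1 + (c2 - a2*y)*x2 = 19*4.0 + 3.0*0.0 + 1.0*0.0 = 76.0 + 0.0 + 0.0 = 76.0


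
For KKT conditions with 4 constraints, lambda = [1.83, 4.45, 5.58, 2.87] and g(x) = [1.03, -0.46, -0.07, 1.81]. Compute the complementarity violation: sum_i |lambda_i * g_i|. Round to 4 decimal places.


KKT complementary slackness check:
lambda_1 * g_1 = 1.83 * 1.03 = 1.8849
lambda_2 * g_2 = 4.45 * -0.46 = -2.047
lambda_3 * g_3 = 5.58 * -0.07 = -0.3906
lambda_4 * g_4 = 2.87 * 1.81 = 5.1947
Total violation = 1.8849 + 2.047 + 0.3906 + 5.1947 = 9.5172


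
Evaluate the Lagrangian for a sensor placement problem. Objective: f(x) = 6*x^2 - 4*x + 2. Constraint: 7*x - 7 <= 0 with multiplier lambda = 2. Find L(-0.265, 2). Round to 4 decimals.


Step 1: Evaluate f(x).
f(-0.265) = 6*(-0.265)^2 - 4*(-0.265) + 2 = 3.4814
Step 2: Evaluate g(x).
g(-0.265) = 7*-0.265 - 7 = -8.855
Step 3: Compute Lagrangian.
L = 3.4814 + 2*-8.855 = -14.2287


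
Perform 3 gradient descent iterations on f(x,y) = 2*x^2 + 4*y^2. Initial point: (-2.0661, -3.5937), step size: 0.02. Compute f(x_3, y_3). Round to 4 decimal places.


Gradient descent on f(x,y) = 2*x^2 + 4*y^2.
Starting point: (-2.0661, -3.5937), alpha = 0.02
Step 1: grad_x = 2*2*-2.0661 = -8.2644, grad_y = 2*4*-3.5937 = -28.7496
  x_1 = -2.0661 - 0.02*-8.2644 = -1.9008
  y_1 = -3.5937 - 0.02*-28.7496 = -3.0187
Step 2: grad_x = 2*2*-1.9008 = -7.6032, grad_y = 2*4*-3.0187 = -24.1497
  x_2 = -1.9008 - 0.02*-7.6032 = -1.7487
  y_2 = -3.0187 - 0.02*-24.1497 = -2.5357
Step 3: grad_x = 2*2*-1.7487 = -6.995, grad_y = 2*4*-2.5357 = -20.2857
  x_3 = -1.7487 - 0.02*-6.995 = -1.6088
  y_3 = -2.5357 - 0.02*-20.2857 = -2.13
f(-1.6088, -2.13) = 2*(-1.6088)^2 + 4*(-2.13)^2 = 23.3244


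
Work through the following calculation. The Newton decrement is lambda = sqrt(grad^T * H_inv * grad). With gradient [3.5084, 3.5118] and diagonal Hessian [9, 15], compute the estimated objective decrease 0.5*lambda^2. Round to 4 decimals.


Step 1: H is diagonal, so H^(-1) * g = [0.3898, 0.2341].
Step 2: g^T H^(-1) g = sum_i g_i^2 / H_ii
  = (3.5084)^2/9 + (3.5118)^2/15
  = 1.3677 + 0.8222 = 2.1898
Step 3: Objective decrease = 0.5 * g^T H^(-1) g = 1.0949


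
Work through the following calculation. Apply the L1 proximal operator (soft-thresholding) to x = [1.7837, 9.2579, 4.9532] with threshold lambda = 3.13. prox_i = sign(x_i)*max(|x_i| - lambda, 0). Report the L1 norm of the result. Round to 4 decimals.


Soft-thresholding with lambda = 3.13:
prox(1.7837) = sign(1.7837)*max(|1.7837| - 3.13, 0) = 0.0
prox(9.2579) = sign(9.2579)*max(|9.2579| - 3.13, 0) = 6.1279
prox(4.9532) = sign(4.9532)*max(|4.9532| - 3.13, 0) = 1.8232
prox(x) = [0.0, 6.1279, 1.8232]
||prox(x)||_1 = 0.0 + 6.1279 + 1.8232 = 7.9511


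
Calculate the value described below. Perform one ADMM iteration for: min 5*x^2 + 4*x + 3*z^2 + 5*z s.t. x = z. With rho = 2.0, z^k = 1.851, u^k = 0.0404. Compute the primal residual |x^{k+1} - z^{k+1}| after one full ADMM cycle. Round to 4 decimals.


ADMM iteration with rho = 2.0, z^k = 1.851, u^k = 0.0404
Step 1: x-update.
Minimize 5*x^2 + 4*x + (2.0/2)*(x - 1.851 + 0.0404)^2
FOC: (2*5 + 2.0)*x = -4 + 2.0*(1.851 - 0.0404)
x^{k+1} = -0.0316
Step 2: z-update.
Minimize 3*z^2 + 5*z + (2.0/2)*(-0.0316 - z + 0.0404)^2
FOC: (2*3 + 2.0)*z = -5 + 2.0*(-0.0316 + 0.0404)
z^{k+1} = -0.6228
Step 3: u-update.
u^{k+1} = 0.0404 - 0.0316 + 0.6228 = 0.6316
Step 4: Primal residual = |-0.0316 + 0.6228| = 0.5912


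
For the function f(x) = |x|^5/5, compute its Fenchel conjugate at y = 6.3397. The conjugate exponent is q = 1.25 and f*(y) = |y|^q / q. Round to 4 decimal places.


The conjugate exponent q satisfies 1/p + 1/q = 1.
p = 5, so q = 5/(5 - 1) = 1.25
|y|^q = 6.3397^1.25 = 10.0597
f*(6.3397) = 10.0597 / 1.25 = 8.0478


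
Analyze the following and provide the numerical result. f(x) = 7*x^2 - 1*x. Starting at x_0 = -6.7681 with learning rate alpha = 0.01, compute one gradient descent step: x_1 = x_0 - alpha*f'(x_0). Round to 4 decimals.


We compute the gradient at x_0 and apply the update.
f'(x) = 14*x - 1
f'(-6.7681) = 14*-6.7681 - 1 = -95.7534
x_1 = -6.7681 - 0.01*-95.7534 = -5.8106


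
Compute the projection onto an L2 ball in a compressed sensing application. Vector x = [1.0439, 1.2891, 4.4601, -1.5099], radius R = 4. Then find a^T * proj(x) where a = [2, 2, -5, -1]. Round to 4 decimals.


Step 1: Compute ||x|| (intermediates to 6 decimals).
||x|| = sqrt(1.0439^2 + 1.2891^2 + 4.4601^2 + (-1.5099)^2) = 4.992374
Step 2: Project.
Since ||x|| > R, scale = R/||x|| = 4/4.992374 = 0.801222, proj(x) = scale * x
proj(x) = [0.836396, 1.032855, 3.57353, -1.209765]
Step 3: Dot product.
a^T * proj(x) = 2*0.836396 + 2*1.032855 - 5*3.57353 - 1*(-1.209765) = -12.9194


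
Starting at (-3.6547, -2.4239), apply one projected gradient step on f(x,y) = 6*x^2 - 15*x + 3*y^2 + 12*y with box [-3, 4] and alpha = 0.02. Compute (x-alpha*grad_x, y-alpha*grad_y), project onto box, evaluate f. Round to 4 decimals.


Step 1: Compute gradient at (-3.6547, -2.4239).
grad_x = 2*6*-3.6547 - 15 = -58.8564
grad_y = 2*3*-2.4239 + 12 = -2.5434
Step 2: Gradient step.
x_raw = -3.6547 - 0.02*-58.8564 = -2.4776
y_raw = -2.4239 - 0.02*-2.5434 = -2.373
Step 3: Project onto [-3, 4].
x_proj = clip(-2.4776) = -2.4776
y_proj = clip(-2.373) = -2.373
Step 4: Evaluate f.
f(-2.4776, -2.373) = 62.4112


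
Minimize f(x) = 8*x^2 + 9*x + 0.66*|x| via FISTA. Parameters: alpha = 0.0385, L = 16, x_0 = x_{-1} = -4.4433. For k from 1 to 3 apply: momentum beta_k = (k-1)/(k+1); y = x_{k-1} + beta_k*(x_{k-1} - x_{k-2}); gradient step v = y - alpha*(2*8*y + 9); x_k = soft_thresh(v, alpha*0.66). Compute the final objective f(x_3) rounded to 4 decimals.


FISTA on f(x) = 8*x^2 + 9*x + 0.66*|x|
L = 16, alpha = 0.0385
Iteration 1: beta = 0.0, y = -4.4433 + 0.0*(-4.4433 + 4.4433) = -4.4433
  grad(y) = -62.0928, v = y - alpha*grad = -2.0527
  prox(v) = soft_thresh(-2.0527, 0.0254) = -2.0273
Iteration 2: beta = 0.3333, y = -2.0273 + 0.3333*(-2.0273 + 4.4433) = -1.222
  grad(y) = -10.5518, v = y - alpha*grad = -0.8157
  prox(v) = soft_thresh(-0.8157, 0.0254) = -0.7903
Iteration 3: beta = 0.5, y = -0.7903 + 0.5*(-0.7903 + 2.0273) = -0.1718
  grad(y) = 6.2505, v = y - alpha*grad = -0.4125
  prox(v) = soft_thresh(-0.4125, 0.0254) = -0.3871
f(x_3) = 8*(-0.3871)^2 + 9*(-0.3871) + 0.66*|-0.3871| = -2.0296


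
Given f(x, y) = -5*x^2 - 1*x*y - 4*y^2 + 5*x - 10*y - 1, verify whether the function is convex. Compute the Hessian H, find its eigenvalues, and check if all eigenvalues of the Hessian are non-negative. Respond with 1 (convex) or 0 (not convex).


The Hessian of f(x,y) = -5*x^2 - 1*x*y - 4*y^2 + 5*x - 10*y - 1 is:
H = [[-10, -1], [-1, -8]]
Trace = -10 - 8 = -18
Determinant = -10*-8 - (-1)^2 = 79
Discriminant = (-18)^2 - 4*79 = 8.0
Eigenvalues: lambda_1 = -10.4142, lambda_2 = -7.5858
The function is not convex.

0


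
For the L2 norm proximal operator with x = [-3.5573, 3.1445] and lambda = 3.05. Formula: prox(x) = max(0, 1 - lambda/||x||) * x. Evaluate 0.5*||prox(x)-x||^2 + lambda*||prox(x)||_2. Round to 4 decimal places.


Step 1: Compute ||x||.
||x|| = 4.7479
Step 2: Compute scaling factor.
scale = max(0, 1 - 3.05/4.7479) = 0.3576
Step 3: prox(x) = [-1.2721, 1.1245]
||prox(x)|| = 1.6979
Step 4: Proximal objective.
0.5*||prox-x||^2 = 4.6513
lambda*||prox|| = 5.1786
Total = 9.8298


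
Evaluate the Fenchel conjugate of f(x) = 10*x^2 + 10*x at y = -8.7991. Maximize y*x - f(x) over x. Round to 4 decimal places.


f*(y) = sup_x {y*x - a*x^2 - b*x} = sup_x {(y-b)*x - a*x^2}
FOC: (y - b) - 2a*x = 0 => x* = (y - b)/(2a)
x* = (-8.7991 - 10)/(2*10) = -0.94
f*(-8.7991) = (y-b)^2/(4a) = (-8.7991 - 10)^2/(4*10)
= 353.4062/40 = 8.8352


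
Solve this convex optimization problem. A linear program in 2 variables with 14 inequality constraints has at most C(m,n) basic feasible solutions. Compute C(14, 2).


Each vertex corresponds to some choice of n active constraints out of m, so the number of vertices is at most C(m, n) = m! / (n!(m-n)!).
m = 14, n = 2
Numerator: 14 * 13
Denominator: 2! = 2
C(14, 2) = 91


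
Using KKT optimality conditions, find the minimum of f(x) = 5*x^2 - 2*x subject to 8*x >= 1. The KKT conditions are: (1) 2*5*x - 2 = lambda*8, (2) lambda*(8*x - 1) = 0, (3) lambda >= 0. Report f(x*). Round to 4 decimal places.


Step 1: Try lambda = 0 (constraint inactive).
Stationarity: 2*5*x - 2 = 0
x* = 2/(2*5) = 0.2
Check constraint: 8*0.2 = 1.6 >= 1 -- satisfied.
Step 2: Compute optimal value.
f(x*) = 5*0.2^2 - 2*0.2 = -0.2


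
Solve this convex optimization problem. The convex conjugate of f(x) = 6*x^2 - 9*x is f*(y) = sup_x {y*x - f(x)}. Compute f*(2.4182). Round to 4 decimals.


f*(y) = sup_x {y*x - a*x^2 - b*x} = sup_x {(y-b)*x - a*x^2}
FOC: (y - b) - 2a*x = 0 => x* = (y - b)/(2a)
x* = (2.4182 + 9)/(2*6) = 0.9515
f*(2.4182) = (y-b)^2/(4a) = (2.4182 + 9)^2/(4*6)
= 130.3753/24 = 5.4323


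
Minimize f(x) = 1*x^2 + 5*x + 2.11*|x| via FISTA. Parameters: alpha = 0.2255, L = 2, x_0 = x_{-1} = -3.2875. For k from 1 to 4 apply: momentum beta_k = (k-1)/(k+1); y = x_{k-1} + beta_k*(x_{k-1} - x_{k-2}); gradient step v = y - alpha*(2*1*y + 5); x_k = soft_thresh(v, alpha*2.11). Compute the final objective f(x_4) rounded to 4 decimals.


FISTA on f(x) = 1*x^2 + 5*x + 2.11*|x|
L = 2, alpha = 0.2255
Iteration 1: beta = 0.0, y = -3.2875 + 0.0*(-3.2875 + 3.2875) = -3.2875
  grad(y) = -1.575, v = y - alpha*grad = -2.9323
  prox(v) = soft_thresh(-2.9323, 0.4758) = -2.4565
Iteration 2: beta = 0.3333, y = -2.4565 + 0.3333*(-2.4565 + 3.2875) = -2.1795
  grad(y) = 0.6409, v = y - alpha*grad = -2.3241
  prox(v) = soft_thresh(-2.3241, 0.4758) = -1.8483
Iteration 3: beta = 0.5, y = -1.8483 + 0.5*(-1.8483 + 2.4565) = -1.5441
  grad(y) = 1.9117, v = y - alpha*grad = -1.9752
  prox(v) = soft_thresh(-1.9752, 0.4758) = -1.4994
Iteration 4: beta = 0.6, y = -1.4994 + 0.6*(-1.4994 + 1.8483) = -1.2901
  grad(y) = 2.4198, v = y - alpha*grad = -1.8358
  prox(v) = soft_thresh(-1.8358, 0.4758) = -1.36
f(x_4) = 1*(-1.36)^2 + 5*(-1.36) + 2.11*|-1.36| = -2.0808


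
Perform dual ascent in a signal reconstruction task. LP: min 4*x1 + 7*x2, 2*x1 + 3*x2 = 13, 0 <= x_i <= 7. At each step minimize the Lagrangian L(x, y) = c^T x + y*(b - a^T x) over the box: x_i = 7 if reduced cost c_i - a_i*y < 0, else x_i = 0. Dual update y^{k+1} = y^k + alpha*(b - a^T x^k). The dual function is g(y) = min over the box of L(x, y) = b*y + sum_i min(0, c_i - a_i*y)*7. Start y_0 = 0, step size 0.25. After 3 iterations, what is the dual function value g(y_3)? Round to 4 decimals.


Dual ascent for LP: min 4*x1 + 7*x2, 2*x1 + 3*x2 = 13, 0 <= x_i <= 7
Step 1: y^k = 0.0, reduced costs: (4.0, 7.0)
  x^k = (0.0, 0.0), subgradient = b - a^T x = 13.0
  y^{k+1} = 0.0 + 0.25*13.0 = 3.25
Step 2: y^k = 3.25, reduced costs: (-2.5, -2.75)
  x^k = (7.0, 7.0), subgradient = b - a^T x = -22.0
  y^{k+1} = 3.25 + 0.25*-22.0 = -2.25
Step 3: y^k = -2.25, reduced costs: (8.5, 13.75)
  x^k = (0.0, 0.0), subgradient = b - a^T x = 13.0
  y^{k+1} = -2.25 + 0.25*13.0 = 1.0
Dual objective at y_3 = 1.0: reduced costs (2.0, 4.0), box minimizer x = (0.0, 0.0)
g(y_3) = b*y + (c1 - a1*y)*x1 + (c2 - a2*y)*x2 = 13*1.0 + 2.0*0.0 + 4.0*0.0 = 13.0 + 0.0 + 0.0 = 13.0


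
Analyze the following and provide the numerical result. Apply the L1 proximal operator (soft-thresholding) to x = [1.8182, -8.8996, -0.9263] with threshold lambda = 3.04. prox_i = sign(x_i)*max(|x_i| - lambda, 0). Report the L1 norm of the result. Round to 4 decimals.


Soft-thresholding with lambda = 3.04:
prox(1.8182) = sign(1.8182)*max(|1.8182| - 3.04, 0) = 0.0
prox(-8.8996) = sign(-8.8996)*max(|-8.8996| - 3.04, 0) = -5.8596
prox(-0.9263) = sign(-0.9263)*max(|-0.9263| - 3.04, 0) = 0.0
prox(x) = [0.0, -5.8596, 0.0]
||prox(x)||_1 = 0.0 + 5.8596 + 0.0 = 5.8596


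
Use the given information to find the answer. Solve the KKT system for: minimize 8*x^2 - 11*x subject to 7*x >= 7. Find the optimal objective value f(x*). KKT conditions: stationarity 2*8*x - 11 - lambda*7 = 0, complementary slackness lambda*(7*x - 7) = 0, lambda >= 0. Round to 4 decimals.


Step 1: Try lambda = 0 (constraint inactive).
x_unc = 11/(2*8) = 0.6875
Check: 7*0.6875 = 4.8125 < 7 -- violated!
Step 2: Constraint must be active: 7*x = 7
x* = 7/7 = 1.0
lambda = (2*8*1.0 - 11)/7 = 0.7143
Step 3: Compute optimal value.
f(x*) = 8*1.0^2 - 11*1.0 = -3.0


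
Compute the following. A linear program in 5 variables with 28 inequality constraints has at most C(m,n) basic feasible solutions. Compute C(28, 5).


Each vertex corresponds to some choice of n active constraints out of m, so the number of vertices is at most C(m, n) = m! / (n!(m-n)!).
m = 28, n = 5
Numerator: 28 * 27 * 26 * 25 * 24
Denominator: 5! = 120
C(28, 5) = 98280


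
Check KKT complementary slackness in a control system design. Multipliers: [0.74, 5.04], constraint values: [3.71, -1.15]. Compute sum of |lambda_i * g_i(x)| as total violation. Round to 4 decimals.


KKT complementary slackness check:
lambda_1 * g_1 = 0.74 * 3.71 = 2.7454
lambda_2 * g_2 = 5.04 * -1.15 = -5.796
Total violation = 2.7454 + 5.796 = 8.5414


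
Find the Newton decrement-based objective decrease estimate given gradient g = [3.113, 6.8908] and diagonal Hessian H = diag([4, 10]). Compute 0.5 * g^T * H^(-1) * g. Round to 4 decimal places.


Step 1: H is diagonal, so H^(-1) * g = [0.7783, 0.6891].
Step 2: g^T H^(-1) g = sum_i g_i^2 / H_ii
  = (3.113)^2/4 + (6.8908)^2/10
  = 2.4227 + 4.7483 = 7.171
Step 3: Objective decrease = 0.5 * g^T H^(-1) g = 3.5855


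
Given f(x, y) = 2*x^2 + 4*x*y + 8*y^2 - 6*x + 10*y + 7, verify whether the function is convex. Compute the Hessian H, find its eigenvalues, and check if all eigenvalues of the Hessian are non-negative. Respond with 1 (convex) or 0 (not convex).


The Hessian of f(x,y) = 2*x^2 + 4*x*y + 8*y^2 - 6*x + 10*y + 7 is:
H = [[4, 4], [4, 16]]
Trace = 4 + 16 = 20
Determinant = 4*16 - (4)^2 = 48
Discriminant = (20)^2 - 4*48 = 208.0
Eigenvalues: lambda_1 = 2.7889, lambda_2 = 17.2111
The function is convex.

1


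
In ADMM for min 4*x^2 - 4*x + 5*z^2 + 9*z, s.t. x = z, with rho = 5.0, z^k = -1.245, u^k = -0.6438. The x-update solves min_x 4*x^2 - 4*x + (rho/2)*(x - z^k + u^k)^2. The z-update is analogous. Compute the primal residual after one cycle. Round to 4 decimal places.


ADMM iteration with rho = 5.0, z^k = -1.245, u^k = -0.6438
Step 1: x-update.
Minimize 4*x^2 - 4*x + (5.0/2)*(x + 1.245 - 0.6438)^2
FOC: (2*4 + 5.0)*x = 4 + 5.0*(-1.245 + 0.6438)
x^{k+1} = 0.0765
Step 2: z-update.
Minimize 5*z^2 + 9*z + (5.0/2)*(0.0765 - z - 0.6438)^2
FOC: (2*5 + 5.0)*z = -9 + 5.0*(0.0765 - 0.6438)
z^{k+1} = -0.7891
Step 3: u-update.
u^{k+1} = -0.6438 + 0.0765 + 0.7891 = 0.2218
Step 4: Primal residual = |0.0765 + 0.7891| = 0.8656


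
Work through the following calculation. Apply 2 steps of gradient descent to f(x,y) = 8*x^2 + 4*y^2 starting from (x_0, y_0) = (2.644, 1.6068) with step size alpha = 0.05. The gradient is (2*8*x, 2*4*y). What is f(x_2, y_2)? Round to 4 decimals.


Gradient descent on f(x,y) = 8*x^2 + 4*y^2.
Starting point: (2.644, 1.6068), alpha = 0.05
Step 1: grad_x = 2*8*2.644 = 42.304, grad_y = 2*4*1.6068 = 12.8544
  x_1 = 2.644 - 0.05*42.304 = 0.5288
  y_1 = 1.6068 - 0.05*12.8544 = 0.9641
Step 2: grad_x = 2*8*0.5288 = 8.4608, grad_y = 2*4*0.9641 = 7.7126
  x_2 = 0.5288 - 0.05*8.4608 = 0.1058
  y_2 = 0.9641 - 0.05*7.7126 = 0.5784
f(0.1058, 0.5784) = 8*0.1058^2 + 4*0.5784^2 = 1.4279


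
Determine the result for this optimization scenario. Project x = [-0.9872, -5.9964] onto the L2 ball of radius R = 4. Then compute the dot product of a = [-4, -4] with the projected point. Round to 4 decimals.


Step 1: Compute ||x|| (intermediates to 6 decimals).
||x|| = sqrt((-0.9872)^2 + (-5.9964)^2) = 6.077119
Step 2: Project.
Since ||x|| > R, scale = R/||x|| = 4/6.077119 = 0.658207, proj(x) = scale * x
proj(x) = [-0.649782, -3.946872]
Step 3: Dot product.
a^T * proj(x) = -4*(-0.649782) - 4*(-3.946872) = 18.3866


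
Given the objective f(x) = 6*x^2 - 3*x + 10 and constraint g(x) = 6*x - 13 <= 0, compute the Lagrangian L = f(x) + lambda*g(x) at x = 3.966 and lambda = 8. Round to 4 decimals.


Step 1: Evaluate f(x).
f(3.966) = 6*3.966^2 - 3*3.966 + 10 = 92.4769
Step 2: Evaluate g(x).
g(3.966) = 6*3.966 - 13 = 10.796
Step 3: Compute Lagrangian.
L = 92.4769 + 8*10.796 = 178.8449


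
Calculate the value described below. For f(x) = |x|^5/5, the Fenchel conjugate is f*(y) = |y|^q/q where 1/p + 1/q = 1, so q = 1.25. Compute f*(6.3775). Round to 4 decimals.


The conjugate exponent q satisfies 1/p + 1/q = 1.
p = 5, so q = 5/(5 - 1) = 1.25
|y|^q = 6.3775^1.25 = 10.1348
f*(6.3775) = 10.1348 / 1.25 = 8.1078


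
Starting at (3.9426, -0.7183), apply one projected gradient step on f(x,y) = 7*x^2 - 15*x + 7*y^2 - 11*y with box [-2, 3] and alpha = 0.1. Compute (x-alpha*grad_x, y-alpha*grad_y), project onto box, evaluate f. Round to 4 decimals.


Step 1: Compute gradient at (3.9426, -0.7183).
grad_x = 2*7*3.9426 - 15 = 40.1964
grad_y = 2*7*-0.7183 - 11 = -21.0562
Step 2: Gradient step.
x_raw = 3.9426 - 0.1*40.1964 = -0.077
y_raw = -0.7183 - 0.1*-21.0562 = 1.3873
Step 3: Project onto [-2, 3].
x_proj = clip(-0.077) = -0.077
y_proj = clip(1.3873) = 1.3873
Step 4: Evaluate f.
f(-0.077, 1.3873) = -0.5908


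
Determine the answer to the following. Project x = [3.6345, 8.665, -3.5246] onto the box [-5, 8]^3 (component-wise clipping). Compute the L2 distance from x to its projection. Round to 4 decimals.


Project each component onto [-5, 8].
clip(3.6345) = 3.6345, clip(8.665) = 8.0, clip(-3.5246) = -3.5246
Projection = [3.6345, 8.0, -3.5246]
Squared diffs: [0.0, 0.4422, 0.0]
Distance = sqrt(0.4422) = 0.665


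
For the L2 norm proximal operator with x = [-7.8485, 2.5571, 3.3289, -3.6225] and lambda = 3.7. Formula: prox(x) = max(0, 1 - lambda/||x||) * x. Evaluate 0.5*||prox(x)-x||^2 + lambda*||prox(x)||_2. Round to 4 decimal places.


Step 1: Compute ||x||.
||x|| = 9.6095
Step 2: Compute scaling factor.
scale = max(0, 1 - 3.7/9.6095) = 0.615
Step 3: prox(x) = [-4.8265, 1.5725, 2.0472, -2.2277]
||prox(x)|| = 5.9095
Step 4: Proximal objective.
0.5*||prox-x||^2 = 6.845
lambda*||prox|| = 21.8652
Total = 28.71


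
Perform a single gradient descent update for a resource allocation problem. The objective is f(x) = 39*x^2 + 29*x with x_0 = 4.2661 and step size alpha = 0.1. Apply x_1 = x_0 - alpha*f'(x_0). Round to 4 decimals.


We compute the gradient at x_0 and apply the update.
f'(x) = 78*x + 29
f'(4.2661) = 78*4.2661 + 29 = 361.7558
x_1 = 4.2661 - 0.1*361.7558 = -31.9095


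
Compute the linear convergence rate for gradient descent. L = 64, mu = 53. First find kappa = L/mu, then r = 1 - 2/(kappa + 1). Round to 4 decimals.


Step 1: Compute the condition number.
kappa = L/mu = 64/53 = 1.2075
Step 2: Compute the convergence rate.
r = 1 - 2/(kappa + 1) = 1 - 2*mu/(L + mu) = (L - mu)/(L + mu) = 11/117 = 0.094


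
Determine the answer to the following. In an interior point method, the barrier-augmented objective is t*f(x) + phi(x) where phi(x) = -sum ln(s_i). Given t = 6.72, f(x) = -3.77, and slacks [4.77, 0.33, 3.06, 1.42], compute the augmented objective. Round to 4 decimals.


Step 1: Compute log-barrier.
ln values: [1.5623, -1.1087, 1.1184, 0.3507]
phi = -(1.5623 - 1.1087 + 1.1184 + 0.3507) = -1.9228
Step 2: Compute augmented objective.
t*f(x) = 6.72*-3.77 = -25.3344
Total = -25.3344 - 1.9228 = -27.2572


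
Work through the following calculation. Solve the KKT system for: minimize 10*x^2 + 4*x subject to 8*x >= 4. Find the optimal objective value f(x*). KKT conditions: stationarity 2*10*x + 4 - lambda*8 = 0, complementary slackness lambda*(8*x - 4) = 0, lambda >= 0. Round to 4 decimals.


Step 1: Try lambda = 0 (constraint inactive).
x_unc = -4/(2*10) = -0.2
Check: 8*-0.2 = -1.6 < 4 -- violated!
Step 2: Constraint must be active: 8*x = 4
x* = 4/8 = 0.5
lambda = (2*10*0.5 + 4)/8 = 1.75
Step 3: Compute optimal value.
f(x*) = 10*0.5^2 + 4*0.5 = 4.5


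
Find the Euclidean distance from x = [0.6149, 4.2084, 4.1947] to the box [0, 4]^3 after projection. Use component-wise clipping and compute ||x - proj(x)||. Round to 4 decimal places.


Project each component onto [0, 4].
clip(0.6149) = 0.6149, clip(4.2084) = 4.0, clip(4.1947) = 4.0
Projection = [0.6149, 4.0, 4.0]
Squared diffs: [0.0, 0.0434, 0.0379]
Distance = sqrt(0.0813) = 0.2852


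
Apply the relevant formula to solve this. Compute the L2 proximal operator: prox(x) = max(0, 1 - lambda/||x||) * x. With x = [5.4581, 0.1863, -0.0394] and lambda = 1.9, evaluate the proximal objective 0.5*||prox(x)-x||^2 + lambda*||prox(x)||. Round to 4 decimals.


Step 1: Compute ||x||.
||x|| = 5.4614
Step 2: Compute scaling factor.
scale = max(0, 1 - 1.9/5.4614) = 0.6521
Step 3: prox(x) = [3.5593, 0.1215, -0.0257]
||prox(x)|| = 3.5614
Step 4: Proximal objective.
0.5*||prox-x||^2 = 1.805
lambda*||prox|| = 6.7667
Total = 8.5717


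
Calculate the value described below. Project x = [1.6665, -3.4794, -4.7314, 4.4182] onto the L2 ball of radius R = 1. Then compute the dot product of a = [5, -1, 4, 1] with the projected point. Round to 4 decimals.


Step 1: Compute ||x|| (intermediates to 6 decimals).
||x|| = sqrt(1.6665^2 + (-3.4794)^2 + (-4.7314)^2 + 4.4182^2) = 7.53592
Step 2: Project.
Since ||x|| > R, scale = R/||x|| = 1/7.53592 = 0.132698, proj(x) = scale * x
proj(x) = [0.221141, -0.461709, -0.627847, 0.586286]
Step 3: Dot product.
a^T * proj(x) = 5*0.221141 - 1*(-0.461709) + 4*(-0.627847) + 1*0.586286 = -0.3577


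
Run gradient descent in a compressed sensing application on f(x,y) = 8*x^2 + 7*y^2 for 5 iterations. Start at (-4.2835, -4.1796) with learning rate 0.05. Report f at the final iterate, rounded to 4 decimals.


Gradient descent on f(x,y) = 8*x^2 + 7*y^2.
Starting point: (-4.2835, -4.1796), alpha = 0.05
Step 1: grad_x = 2*8*-4.2835 = -68.536, grad_y = 2*7*-4.1796 = -58.5144
  x_1 = -4.2835 - 0.05*-68.536 = -0.8567
  y_1 = -4.1796 - 0.05*-58.5144 = -1.2539
Step 2: grad_x = 2*8*-0.8567 = -13.7072, grad_y = 2*7*-1.2539 = -17.5543
  x_2 = -0.8567 - 0.05*-13.7072 = -0.1713
  y_2 = -1.2539 - 0.05*-17.5543 = -0.3762
Step 3: grad_x = 2*8*-0.1713 = -2.7414, grad_y = 2*7*-0.3762 = -5.2663
  x_3 = -0.1713 - 0.05*-2.7414 = -0.0343
  y_3 = -0.3762 - 0.05*-5.2663 = -0.1128
Step 4: grad_x = 2*8*-0.0343 = -0.5483, grad_y = 2*7*-0.1128 = -1.5799
  x_4 = -0.0343 - 0.05*-0.5483 = -0.0069
  y_4 = -0.1128 - 0.05*-1.5799 = -0.0339
Step 5: grad_x = 2*8*-0.0069 = -0.1097, grad_y = 2*7*-0.0339 = -0.474
  x_5 = -0.0069 - 0.05*-0.1097 = -0.0014
  y_5 = -0.0339 - 0.05*-0.474 = -0.0102
f(-0.0014, -0.0102) = 8*(-0.0014)^2 + 7*(-0.0102)^2 = 0.0007
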